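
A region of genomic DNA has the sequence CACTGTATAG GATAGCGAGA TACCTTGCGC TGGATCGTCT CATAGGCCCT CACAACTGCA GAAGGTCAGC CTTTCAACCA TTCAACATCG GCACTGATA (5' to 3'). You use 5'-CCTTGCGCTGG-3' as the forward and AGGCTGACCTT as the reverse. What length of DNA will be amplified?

50 bp

Scanning the template, CCTTGCGCTGG occurs at positions 23–33; this primer anneals to the bottom strand there with its 3' end pointing downstream.
Reverse complement of the reverse primer: AAGGTCAGCCT. This occurs on the top strand at positions 62–72.
The product runs from position 23 to position 72, so its length is 72 − 23 + 1 = 50 bp.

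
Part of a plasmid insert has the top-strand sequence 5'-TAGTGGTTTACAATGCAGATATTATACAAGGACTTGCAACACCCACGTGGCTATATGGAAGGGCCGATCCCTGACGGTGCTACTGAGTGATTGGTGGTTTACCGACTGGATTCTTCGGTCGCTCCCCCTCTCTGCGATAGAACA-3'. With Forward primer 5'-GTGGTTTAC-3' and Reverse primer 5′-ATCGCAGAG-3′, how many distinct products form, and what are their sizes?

The forward primer GTGGTTTAC matches the top strand at positions 3–11, 94–102.
The reverse primer's reverse complement is CTCTGCGAT, matching at positions 130–138.
Each forward site pairs with the reverse site to give a product ending at position 138: sizes 136, 45 bp.

Two products: 136 bp, 45 bp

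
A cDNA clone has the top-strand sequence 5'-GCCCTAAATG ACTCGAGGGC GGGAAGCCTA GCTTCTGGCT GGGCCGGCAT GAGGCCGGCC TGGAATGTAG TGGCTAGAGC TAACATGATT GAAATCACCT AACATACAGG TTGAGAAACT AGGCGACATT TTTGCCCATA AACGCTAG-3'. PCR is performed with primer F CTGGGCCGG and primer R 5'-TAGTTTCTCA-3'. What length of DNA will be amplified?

83 bp

The forward primer matches the template at positions 39–47.
The reverse primer's reverse complement is TGAGAAACTA, which matches the template at positions 112–121.
The product runs from position 39 to position 121, so its length is 121 − 39 + 1 = 83 bp.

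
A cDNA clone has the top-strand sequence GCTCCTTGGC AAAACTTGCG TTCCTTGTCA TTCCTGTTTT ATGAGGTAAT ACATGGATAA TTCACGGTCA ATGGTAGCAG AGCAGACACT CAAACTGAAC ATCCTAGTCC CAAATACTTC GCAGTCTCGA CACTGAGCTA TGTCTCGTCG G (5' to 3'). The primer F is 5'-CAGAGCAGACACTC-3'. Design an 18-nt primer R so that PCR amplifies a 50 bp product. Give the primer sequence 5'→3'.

5'-AGACTGCGAAGTATTTGG-3'

The forward primer binds at positions 78–91, so a 50 bp product ends at position 78 + 50 − 1 = 127.
The reverse primer anneals to the top strand over positions 110–127, i.e. to CCAAATACTTCGCAGTCT.
Its sequence written 5'→3' is the reverse complement: AGACTGCGAAGTATTTGG.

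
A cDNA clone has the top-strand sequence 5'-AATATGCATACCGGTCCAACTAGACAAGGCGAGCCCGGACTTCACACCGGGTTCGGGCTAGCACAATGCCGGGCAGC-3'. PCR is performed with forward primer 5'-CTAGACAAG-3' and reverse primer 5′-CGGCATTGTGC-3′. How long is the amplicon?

52 bp

The forward primer matches the template at positions 20–28.
The reverse primer's reverse complement is GCACAATGCCG, which matches the template at positions 61–71.
Amplicon spans positions 20–71: 52 bp.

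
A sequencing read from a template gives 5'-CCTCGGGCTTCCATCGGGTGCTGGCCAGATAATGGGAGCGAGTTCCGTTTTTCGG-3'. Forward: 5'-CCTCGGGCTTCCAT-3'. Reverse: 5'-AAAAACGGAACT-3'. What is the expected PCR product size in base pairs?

Scanning the template, CCTCGGGCTTCCAT occurs at positions 1–14; this primer anneals to the bottom strand there with its 3' end pointing downstream.
Reverse complement of the reverse primer: AGTTCCGTTTTT. This occurs on the top strand at positions 41–52.
Amplicon spans positions 1–52: 52 bp.

52 bp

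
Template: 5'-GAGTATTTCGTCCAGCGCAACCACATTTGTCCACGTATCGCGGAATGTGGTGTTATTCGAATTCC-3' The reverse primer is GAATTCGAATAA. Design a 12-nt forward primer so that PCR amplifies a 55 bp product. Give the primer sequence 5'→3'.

5'-GTCCAGCGCAAC-3'

The reverse primer's reverse complement TTATTCGAATTC matches the template at positions 53–64, so the product ends at position 64.
A 55 bp product then starts at position 64 − 55 + 1 = 10.
The forward primer is identical to the top strand there: GTCCAGCGCAAC.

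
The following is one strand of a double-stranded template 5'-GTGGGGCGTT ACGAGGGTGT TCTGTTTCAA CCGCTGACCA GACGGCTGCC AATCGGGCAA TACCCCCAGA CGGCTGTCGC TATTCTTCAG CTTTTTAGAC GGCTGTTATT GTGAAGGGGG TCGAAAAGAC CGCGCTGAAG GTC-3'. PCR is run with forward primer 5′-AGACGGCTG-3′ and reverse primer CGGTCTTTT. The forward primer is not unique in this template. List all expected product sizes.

The forward primer AGACGGCTG matches the top strand at positions 40–48, 68–76, 97–105.
The reverse primer's reverse complement is AAAAGACCG, matching at positions 124–132.
Each forward site pairs with the reverse site to give a product ending at position 132: sizes 93, 65, 36 bp.

93 bp, 65 bp, 36 bp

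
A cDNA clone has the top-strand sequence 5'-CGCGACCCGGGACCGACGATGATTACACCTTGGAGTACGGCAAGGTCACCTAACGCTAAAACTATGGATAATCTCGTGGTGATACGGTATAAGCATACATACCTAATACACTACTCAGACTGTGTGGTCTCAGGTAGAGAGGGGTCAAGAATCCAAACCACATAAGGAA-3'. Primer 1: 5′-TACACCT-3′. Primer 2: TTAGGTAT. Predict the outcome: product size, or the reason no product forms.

Primer 1 (TACACCT) matches the top strand at positions 24–30; it acts as a forward primer.
Primer 2's reverse complement is ATACCTAA, matching the top strand at positions 99–106; it acts as a reverse primer.
The 3' ends face each other across positions 24–106, giving an 83 bp product.

Yes — an 83 bp product.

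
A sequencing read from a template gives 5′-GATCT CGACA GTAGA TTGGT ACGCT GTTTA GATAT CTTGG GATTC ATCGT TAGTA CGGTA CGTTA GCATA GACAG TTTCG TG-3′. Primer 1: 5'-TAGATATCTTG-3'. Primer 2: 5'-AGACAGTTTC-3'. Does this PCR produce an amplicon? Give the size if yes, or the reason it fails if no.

Primer 1 (TAGATATCTTG) matches the top strand at positions 29–39 (3' end points downstream).
Primer 2 (AGACAGTTTC) also matches the top strand directly, at positions 70–79 — its reverse complement GAAACTGTCT is not present.
Both primers anneal to the bottom strand with 3' ends pointing the same way, so neither can prime synthesis back toward the other.

No product — both primers anneal to the same strand and extend in the same direction.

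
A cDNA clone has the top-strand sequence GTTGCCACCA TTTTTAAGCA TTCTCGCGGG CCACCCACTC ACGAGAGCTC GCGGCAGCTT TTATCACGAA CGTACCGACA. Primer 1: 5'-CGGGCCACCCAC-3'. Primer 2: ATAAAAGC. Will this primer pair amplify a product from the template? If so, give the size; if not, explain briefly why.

Yes — a 38 bp product.

Primer 1 (CGGGCCACCCAC) matches the top strand at positions 27–38; it acts as a forward primer.
Primer 2's reverse complement is GCTTTTAT, matching the top strand at positions 57–64; it acts as a reverse primer.
The 3' ends face each other across positions 27–64, giving a 38 bp product.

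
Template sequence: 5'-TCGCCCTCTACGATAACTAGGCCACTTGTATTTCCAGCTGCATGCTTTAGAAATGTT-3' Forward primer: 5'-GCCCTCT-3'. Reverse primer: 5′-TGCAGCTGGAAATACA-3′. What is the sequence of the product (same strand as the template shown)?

5'-GCCCTCTACGATAACTAGGCCACTTGTATTTCCAGCTGCA-3'

Forward primer GCCCTCT is found on the top strand at positions 3–9.
The reverse primer's reverse complement is TGTATTTCCAGCTGCA, which matches the template at positions 27–42.
The product is the template from position 3 through 42 (40 bp).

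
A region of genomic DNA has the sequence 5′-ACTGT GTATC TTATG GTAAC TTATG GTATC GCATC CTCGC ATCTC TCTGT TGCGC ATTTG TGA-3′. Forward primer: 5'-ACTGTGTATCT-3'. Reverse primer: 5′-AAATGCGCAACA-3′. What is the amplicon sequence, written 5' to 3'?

5'-ACTGTGTATCTTATGGTAACTTATGGTATCGCATCCTCGCATCTCTCTGTTGCGCATTT-3'

Forward primer ACTGTGTATCT is found on the top strand at positions 1–11.
The reverse primer's reverse complement is TGTTGCGCATTT, which matches the template at positions 48–59.
The product is the template from position 1 through 59 (59 bp).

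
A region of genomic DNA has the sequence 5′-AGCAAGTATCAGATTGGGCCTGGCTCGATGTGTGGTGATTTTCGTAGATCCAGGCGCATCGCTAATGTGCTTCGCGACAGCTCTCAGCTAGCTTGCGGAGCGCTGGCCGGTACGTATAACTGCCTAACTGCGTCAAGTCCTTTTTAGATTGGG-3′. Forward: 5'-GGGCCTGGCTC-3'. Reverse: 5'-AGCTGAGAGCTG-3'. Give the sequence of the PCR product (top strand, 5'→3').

Scanning the template, GGGCCTGGCTC occurs at positions 16–26; this primer anneals to the bottom strand there with its 3' end pointing downstream.
Reverse complement of the reverse primer: CAGCTCTCAGCT. This occurs on the top strand at positions 78–89.
The product is the template from position 16 through 89 (74 bp).

5'-GGGCCTGGCTCGATGTGTGGTGATTTTCGTAGATCCAGGCGCATCGCTAATGTGCTTCGCGACAGCTCTCAGCT-3'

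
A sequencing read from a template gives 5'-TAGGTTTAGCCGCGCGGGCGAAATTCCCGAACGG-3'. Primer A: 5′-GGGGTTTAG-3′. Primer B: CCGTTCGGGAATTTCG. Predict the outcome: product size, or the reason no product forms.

No product — primer A has no binding site in the template.

Primer A (GGGGTTTAG) does not match the top strand, and its reverse complement CTAAACCCC does not match either.
With no annealing site for primer A, no amplification occurs.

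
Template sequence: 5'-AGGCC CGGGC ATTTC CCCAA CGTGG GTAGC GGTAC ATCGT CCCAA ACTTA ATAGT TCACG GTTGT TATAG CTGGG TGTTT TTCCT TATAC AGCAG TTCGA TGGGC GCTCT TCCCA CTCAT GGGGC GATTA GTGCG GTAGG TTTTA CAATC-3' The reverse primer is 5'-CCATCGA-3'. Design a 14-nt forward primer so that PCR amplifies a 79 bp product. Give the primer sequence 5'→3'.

5'-GGTAGCGGTACATC-3'

The reverse primer's reverse complement TCGATGG matches the template at positions 97–103, so the product ends at position 103.
A 79 bp product then starts at position 103 − 79 + 1 = 25.
The forward primer is identical to the top strand there: GGTAGCGGTACATC.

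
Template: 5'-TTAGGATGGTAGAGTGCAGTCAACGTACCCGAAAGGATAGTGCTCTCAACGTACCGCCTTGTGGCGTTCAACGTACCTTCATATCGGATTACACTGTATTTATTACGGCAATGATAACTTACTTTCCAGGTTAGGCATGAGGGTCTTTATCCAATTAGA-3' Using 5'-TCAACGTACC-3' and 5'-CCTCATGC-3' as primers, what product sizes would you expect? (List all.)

The forward primer TCAACGTACC matches the top strand at positions 20–29, 46–55, 68–77.
The reverse primer's reverse complement is GCATGAGG, matching at positions 135–142.
Each forward site pairs with the reverse site to give a product ending at position 142: sizes 123, 97, 75 bp.

123 bp, 97 bp, 75 bp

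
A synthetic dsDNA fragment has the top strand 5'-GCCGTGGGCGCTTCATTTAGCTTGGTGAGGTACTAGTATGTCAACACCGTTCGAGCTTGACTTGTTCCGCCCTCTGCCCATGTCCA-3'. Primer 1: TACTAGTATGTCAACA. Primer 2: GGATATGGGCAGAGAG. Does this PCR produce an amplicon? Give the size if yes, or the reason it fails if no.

Primer 2 (GGATATGGGCAGAGAG) does not match the top strand, and its reverse complement CTCTCTGCCCATATCC does not match either.
With no annealing site for primer 2, no amplification occurs.

No product — primer 2 has no binding site in the template.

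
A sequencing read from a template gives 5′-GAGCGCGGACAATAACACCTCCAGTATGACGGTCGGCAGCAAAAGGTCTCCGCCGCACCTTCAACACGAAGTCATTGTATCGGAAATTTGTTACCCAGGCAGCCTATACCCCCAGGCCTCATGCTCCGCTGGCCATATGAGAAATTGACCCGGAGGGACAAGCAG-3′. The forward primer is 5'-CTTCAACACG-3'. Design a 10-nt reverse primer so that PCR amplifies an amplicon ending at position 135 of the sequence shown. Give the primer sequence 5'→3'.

5'-TGGCCAGCGG-3'

The forward primer binds at positions 59–68; the product's 3' end on the top strand is position 135.
The reverse primer anneals to the top strand over positions 126–135, i.e. to CCGCTGGCCA.
Its sequence written 5'→3' is the reverse complement: TGGCCAGCGG.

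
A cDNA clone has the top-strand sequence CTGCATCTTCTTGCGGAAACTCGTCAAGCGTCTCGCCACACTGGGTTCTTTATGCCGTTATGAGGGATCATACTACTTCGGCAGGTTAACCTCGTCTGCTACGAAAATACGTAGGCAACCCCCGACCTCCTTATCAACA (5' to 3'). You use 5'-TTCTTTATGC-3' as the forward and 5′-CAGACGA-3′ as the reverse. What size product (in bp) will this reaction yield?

53 bp

The forward primer matches the template at positions 46–55.
Taking the reverse complement of CAGACGA gives TCGTCTG, found at positions 92–98 on the template; the primer anneals here to the top strand with its 3' end pointing upstream.
Amplicon spans positions 46–98: 53 bp.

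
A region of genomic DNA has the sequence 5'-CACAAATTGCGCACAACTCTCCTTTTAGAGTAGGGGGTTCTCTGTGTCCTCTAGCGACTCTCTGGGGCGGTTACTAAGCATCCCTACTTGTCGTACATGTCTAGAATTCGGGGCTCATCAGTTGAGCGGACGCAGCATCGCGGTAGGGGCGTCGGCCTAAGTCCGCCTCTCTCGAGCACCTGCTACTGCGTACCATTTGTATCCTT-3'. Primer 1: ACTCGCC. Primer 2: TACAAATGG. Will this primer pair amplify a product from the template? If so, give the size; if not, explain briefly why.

Primer 1 (ACTCGCC) does not match the top strand, and its reverse complement GGCGAGT does not match either.
With no annealing site for primer 1, no amplification occurs.

No product — primer 1 has no binding site in the template.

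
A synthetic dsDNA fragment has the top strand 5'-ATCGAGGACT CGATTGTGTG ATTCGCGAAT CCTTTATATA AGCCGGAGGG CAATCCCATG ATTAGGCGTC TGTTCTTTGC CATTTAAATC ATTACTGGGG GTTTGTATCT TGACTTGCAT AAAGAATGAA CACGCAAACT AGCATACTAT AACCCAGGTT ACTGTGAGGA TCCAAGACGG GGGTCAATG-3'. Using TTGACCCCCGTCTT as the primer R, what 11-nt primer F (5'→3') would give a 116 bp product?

The reverse primer's reverse complement AAGACGGGGGTCAA matches the template at positions 174–187, so the product ends at position 187.
A 116 bp product then starts at position 187 − 116 + 1 = 72.
The forward primer is identical to the top strand there: GTTCTTTGCCA.

5'-GTTCTTTGCCA-3'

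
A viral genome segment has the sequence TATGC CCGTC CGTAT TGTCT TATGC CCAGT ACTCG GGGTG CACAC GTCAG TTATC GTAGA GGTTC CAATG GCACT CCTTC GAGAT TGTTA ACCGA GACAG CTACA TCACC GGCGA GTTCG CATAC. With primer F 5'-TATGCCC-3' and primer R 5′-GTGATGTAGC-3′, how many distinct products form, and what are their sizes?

Two products: 109 bp, 89 bp

The forward primer TATGCCC matches the top strand at positions 1–7, 21–27.
The reverse primer's reverse complement is GCTACATCAC, matching at positions 100–109.
Each forward site pairs with the reverse site to give a product ending at position 109: sizes 109, 89 bp.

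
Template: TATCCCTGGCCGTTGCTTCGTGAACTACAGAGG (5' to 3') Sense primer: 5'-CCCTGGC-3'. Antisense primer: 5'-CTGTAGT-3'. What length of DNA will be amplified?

27 bp

The forward primer matches the template at positions 4–10.
Taking the reverse complement of CTGTAGT gives ACTACAG, found at positions 24–30 on the template; the primer anneals here to the top strand with its 3' end pointing upstream.
Amplicon spans positions 4–30: 27 bp.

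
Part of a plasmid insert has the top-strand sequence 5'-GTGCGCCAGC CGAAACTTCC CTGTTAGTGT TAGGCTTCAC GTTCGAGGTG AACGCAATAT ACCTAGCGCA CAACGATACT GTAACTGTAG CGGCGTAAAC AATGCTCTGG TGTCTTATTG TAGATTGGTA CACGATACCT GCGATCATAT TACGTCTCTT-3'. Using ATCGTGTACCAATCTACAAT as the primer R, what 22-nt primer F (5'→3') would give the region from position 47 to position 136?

The reverse primer's reverse complement ATTGTAGATTGGTACACGAT matches the template at positions 117–136; the product starts at position 47.
The forward primer is identical to the top strand over positions 47–68: GGTGAACGCAATATACCTAGCG.

5'-GGTGAACGCAATATACCTAGCG-3'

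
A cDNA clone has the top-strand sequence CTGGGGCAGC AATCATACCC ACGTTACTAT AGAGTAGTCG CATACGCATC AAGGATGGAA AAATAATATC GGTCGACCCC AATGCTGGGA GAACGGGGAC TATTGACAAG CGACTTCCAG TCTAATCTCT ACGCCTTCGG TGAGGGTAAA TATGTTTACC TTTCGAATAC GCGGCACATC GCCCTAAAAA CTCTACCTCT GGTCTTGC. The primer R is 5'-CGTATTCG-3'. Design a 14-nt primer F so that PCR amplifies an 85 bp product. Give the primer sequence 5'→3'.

The reverse primer's reverse complement CGAATACG matches the template at positions 164–171, so the product ends at position 171.
An 85 bp product then starts at position 171 − 85 + 1 = 87.
The forward primer is identical to the top strand there: GGGAGAACGGGGAC.

5'-GGGAGAACGGGGAC-3'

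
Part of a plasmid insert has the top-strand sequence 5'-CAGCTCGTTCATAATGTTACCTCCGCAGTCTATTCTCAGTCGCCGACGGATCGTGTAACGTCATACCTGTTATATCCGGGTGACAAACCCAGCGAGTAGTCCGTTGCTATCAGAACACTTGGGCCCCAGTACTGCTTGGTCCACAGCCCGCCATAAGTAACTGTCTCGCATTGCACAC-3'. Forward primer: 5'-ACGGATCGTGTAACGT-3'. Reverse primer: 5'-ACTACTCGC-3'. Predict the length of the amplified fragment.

Scanning the template, ACGGATCGTGTAACGT occurs at positions 46–61; this primer anneals to the bottom strand there with its 3' end pointing downstream.
Taking the reverse complement of ACTACTCGC gives GCGAGTAGT, found at positions 92–100 on the template; the primer anneals here to the top strand with its 3' end pointing upstream.
Product length = (reverse-primer end) − (forward-primer start) + 1 = 100 − 46 + 1 = 55 bp.

55 bp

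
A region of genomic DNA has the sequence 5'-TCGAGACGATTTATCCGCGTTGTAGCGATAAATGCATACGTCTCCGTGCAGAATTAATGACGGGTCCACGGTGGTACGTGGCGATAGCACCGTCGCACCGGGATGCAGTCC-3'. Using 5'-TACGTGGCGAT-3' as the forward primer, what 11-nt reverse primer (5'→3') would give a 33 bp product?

5'-TGCATCCCGGT-3'

The forward primer binds at positions 75–85, so a 33 bp product ends at position 75 + 33 − 1 = 107.
The reverse primer anneals to the top strand over positions 97–107, i.e. to ACCGGGATGCA.
Its sequence written 5'→3' is the reverse complement: TGCATCCCGGT.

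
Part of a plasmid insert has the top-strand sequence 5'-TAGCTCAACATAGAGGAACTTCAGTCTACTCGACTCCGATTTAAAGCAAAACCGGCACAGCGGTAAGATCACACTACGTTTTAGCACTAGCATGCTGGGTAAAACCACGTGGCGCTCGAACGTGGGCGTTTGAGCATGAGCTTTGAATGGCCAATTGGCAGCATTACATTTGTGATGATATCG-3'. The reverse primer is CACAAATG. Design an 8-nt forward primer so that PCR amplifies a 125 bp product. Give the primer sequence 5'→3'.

The reverse primer's reverse complement CATTTGTG matches the template at positions 167–174, so the product ends at position 174.
A 125 bp product then starts at position 174 − 125 + 1 = 50.
The forward primer is identical to the top strand there: AACCGGCA.

5'-AACCGGCA-3'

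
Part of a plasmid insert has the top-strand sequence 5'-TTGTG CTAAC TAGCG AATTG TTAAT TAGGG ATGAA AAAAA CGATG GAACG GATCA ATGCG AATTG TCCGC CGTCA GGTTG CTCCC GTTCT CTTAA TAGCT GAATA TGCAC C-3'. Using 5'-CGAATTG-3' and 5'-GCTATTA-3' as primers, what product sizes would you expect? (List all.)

86 bp, 41 bp

The forward primer CGAATTG matches the top strand at positions 14–20, 59–65.
The reverse primer's reverse complement is TAATAGC, matching at positions 93–99.
Each forward site pairs with the reverse site to give a product ending at position 99: sizes 86, 41 bp.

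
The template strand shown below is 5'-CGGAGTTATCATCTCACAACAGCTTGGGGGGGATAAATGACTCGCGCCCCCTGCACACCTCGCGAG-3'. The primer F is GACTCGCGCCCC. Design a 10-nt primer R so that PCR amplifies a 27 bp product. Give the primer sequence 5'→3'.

The forward primer binds at positions 39–50, so a 27 bp product ends at position 39 + 27 − 1 = 65.
The reverse primer anneals to the top strand over positions 56–65, i.e. to CACCTCGCGA.
Its sequence written 5'→3' is the reverse complement: TCGCGAGGTG.

5'-TCGCGAGGTG-3'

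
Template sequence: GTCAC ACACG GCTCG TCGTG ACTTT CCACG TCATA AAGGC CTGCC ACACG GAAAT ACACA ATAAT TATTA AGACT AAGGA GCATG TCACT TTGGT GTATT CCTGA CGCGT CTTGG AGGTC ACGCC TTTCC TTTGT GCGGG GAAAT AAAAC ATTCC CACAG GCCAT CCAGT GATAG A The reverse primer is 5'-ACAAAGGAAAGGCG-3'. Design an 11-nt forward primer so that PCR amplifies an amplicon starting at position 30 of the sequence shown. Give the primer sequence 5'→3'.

5'-GTCATAAAGGC-3'

The reverse primer's reverse complement CGCCTTTCCTTTGT matches the template at positions 122–135; the product starts at position 30.
The forward primer is identical to the top strand over positions 30–40: GTCATAAAGGC.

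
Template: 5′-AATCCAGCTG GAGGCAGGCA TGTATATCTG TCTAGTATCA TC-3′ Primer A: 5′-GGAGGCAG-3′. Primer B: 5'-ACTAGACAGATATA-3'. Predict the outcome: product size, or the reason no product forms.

Primer A (GGAGGCAG) matches the top strand at positions 10–17; it acts as a forward primer.
Primer B's reverse complement is TATATCTGTCTAGT, matching the top strand at positions 23–36; it acts as a reverse primer.
The 3' ends face each other across positions 10–36, giving a 27 bp product.

Yes — a 27 bp product.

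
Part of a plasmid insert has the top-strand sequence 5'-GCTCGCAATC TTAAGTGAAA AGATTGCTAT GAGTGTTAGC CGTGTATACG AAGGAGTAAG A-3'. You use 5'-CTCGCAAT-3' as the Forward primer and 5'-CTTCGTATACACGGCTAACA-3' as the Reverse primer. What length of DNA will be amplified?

The forward primer matches the template at positions 2–9.
Taking the reverse complement of CTTCGTATACACGGCTAACA gives TGTTAGCCGTGTATACGAAG, found at positions 34–53 on the template; the primer anneals here to the top strand with its 3' end pointing upstream.
Product length = (reverse-primer end) − (forward-primer start) + 1 = 53 − 2 + 1 = 52 bp.

52 bp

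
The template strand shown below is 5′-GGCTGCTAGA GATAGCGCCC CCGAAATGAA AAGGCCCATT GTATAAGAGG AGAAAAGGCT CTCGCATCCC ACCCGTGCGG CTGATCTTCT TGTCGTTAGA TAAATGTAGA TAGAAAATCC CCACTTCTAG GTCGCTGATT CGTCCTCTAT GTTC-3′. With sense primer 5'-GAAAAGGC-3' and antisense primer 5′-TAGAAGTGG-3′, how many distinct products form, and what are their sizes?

Two products: 102 bp, 78 bp

The forward primer GAAAAGGC matches the top strand at positions 28–35, 52–59.
The reverse primer's reverse complement is CCACTTCTA, matching at positions 121–129.
Each forward site pairs with the reverse site to give a product ending at position 129: sizes 102, 78 bp.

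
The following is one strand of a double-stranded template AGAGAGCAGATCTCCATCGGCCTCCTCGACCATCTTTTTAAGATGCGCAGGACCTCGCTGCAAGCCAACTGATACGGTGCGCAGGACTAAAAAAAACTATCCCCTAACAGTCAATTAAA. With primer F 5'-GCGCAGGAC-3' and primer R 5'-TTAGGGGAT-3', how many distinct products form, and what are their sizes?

The forward primer GCGCAGGAC matches the top strand at positions 45–53, 79–87.
The reverse primer's reverse complement is ATCCCCTAA, matching at positions 99–107.
Each forward site pairs with the reverse site to give a product ending at position 107: sizes 63, 29 bp.

Two products: 63 bp, 29 bp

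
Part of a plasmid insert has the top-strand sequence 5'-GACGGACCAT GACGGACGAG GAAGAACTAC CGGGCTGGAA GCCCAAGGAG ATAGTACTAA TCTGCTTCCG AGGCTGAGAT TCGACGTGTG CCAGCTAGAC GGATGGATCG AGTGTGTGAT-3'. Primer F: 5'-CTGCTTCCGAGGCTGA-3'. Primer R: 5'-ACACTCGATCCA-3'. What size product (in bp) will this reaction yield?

54 bp

Forward primer CTGCTTCCGAGGCTGA is found on the top strand at positions 62–77.
The reverse primer's reverse complement is TGGATCGAGTGT, which matches the template at positions 104–115.
The product runs from position 62 to position 115, so its length is 115 − 62 + 1 = 54 bp.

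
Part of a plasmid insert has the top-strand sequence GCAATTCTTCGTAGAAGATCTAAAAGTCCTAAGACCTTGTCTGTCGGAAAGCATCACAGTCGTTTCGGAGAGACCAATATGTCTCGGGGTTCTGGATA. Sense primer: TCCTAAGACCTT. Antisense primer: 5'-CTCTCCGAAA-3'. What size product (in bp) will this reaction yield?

46 bp

Forward primer TCCTAAGACCTT is found on the top strand at positions 27–38.
Reverse complement of the reverse primer: TTTCGGAGAG. This occurs on the top strand at positions 63–72.
The product runs from position 27 to position 72, so its length is 72 − 27 + 1 = 46 bp.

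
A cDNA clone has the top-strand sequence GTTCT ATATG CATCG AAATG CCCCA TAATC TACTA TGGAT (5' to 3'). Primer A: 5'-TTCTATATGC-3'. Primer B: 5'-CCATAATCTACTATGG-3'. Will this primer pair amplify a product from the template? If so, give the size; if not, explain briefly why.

Primer A (TTCTATATGC) matches the top strand at positions 2–11 (3' end points downstream).
Primer B (CCATAATCTACTATGG) also matches the top strand directly, at positions 23–38 — its reverse complement CCATAGTAGATTATGG is not present.
Both primers anneal to the bottom strand with 3' ends pointing the same way, so neither can prime synthesis back toward the other.

No product — both primers anneal to the same strand and extend in the same direction.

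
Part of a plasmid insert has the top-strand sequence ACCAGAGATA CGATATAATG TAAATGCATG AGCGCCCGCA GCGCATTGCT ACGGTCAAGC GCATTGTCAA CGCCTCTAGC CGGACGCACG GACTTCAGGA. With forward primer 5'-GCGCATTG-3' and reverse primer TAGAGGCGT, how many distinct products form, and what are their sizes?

Two products: 38 bp, 20 bp

The forward primer GCGCATTG matches the top strand at positions 41–48, 59–66.
The reverse primer's reverse complement is ACGCCTCTA, matching at positions 70–78.
Each forward site pairs with the reverse site to give a product ending at position 78: sizes 38, 20 bp.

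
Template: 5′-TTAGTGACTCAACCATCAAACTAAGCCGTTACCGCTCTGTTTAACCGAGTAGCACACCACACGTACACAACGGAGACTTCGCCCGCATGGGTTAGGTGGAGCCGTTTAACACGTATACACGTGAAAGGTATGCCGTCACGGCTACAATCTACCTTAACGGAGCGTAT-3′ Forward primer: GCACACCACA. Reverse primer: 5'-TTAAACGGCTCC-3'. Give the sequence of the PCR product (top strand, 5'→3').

Forward primer GCACACCACA is found on the top strand at positions 52–61.
Reverse complement of the reverse primer: GGAGCCGTTTAA. This occurs on the top strand at positions 98–109.
The product is the template from position 52 through 109 (58 bp).

5'-GCACACCACACGTACACAACGGAGACTTCGCCCGCATGGGTTAGGTGGAGCCGTTTAA-3'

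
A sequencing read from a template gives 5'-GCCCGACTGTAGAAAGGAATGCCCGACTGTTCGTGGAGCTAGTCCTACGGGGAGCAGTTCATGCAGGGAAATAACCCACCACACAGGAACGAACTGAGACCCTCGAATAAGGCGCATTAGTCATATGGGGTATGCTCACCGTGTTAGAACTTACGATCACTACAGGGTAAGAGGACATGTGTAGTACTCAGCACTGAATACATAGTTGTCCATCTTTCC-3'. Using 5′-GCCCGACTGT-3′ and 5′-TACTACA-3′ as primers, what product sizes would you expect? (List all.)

186 bp, 166 bp

The forward primer GCCCGACTGT matches the top strand at positions 1–10, 21–30.
The reverse primer's reverse complement is TGTAGTA, matching at positions 180–186.
Each forward site pairs with the reverse site to give a product ending at position 186: sizes 186, 166 bp.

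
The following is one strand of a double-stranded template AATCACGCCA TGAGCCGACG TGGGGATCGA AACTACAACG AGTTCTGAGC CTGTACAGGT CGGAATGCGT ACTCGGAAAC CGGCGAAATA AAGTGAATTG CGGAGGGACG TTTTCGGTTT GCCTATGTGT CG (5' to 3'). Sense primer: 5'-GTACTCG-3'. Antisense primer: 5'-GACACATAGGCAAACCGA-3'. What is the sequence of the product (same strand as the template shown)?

5'-GTACTCGGAAACCGGCGAAATAAAGTGAATTGCGGAGGGACGTTTTCGGTTTGCCTATGTGTC-3'

Scanning the template, GTACTCG occurs at positions 69–75; this primer anneals to the bottom strand there with its 3' end pointing downstream.
Reverse complement of the reverse primer: TCGGTTTGCCTATGTGTC. This occurs on the top strand at positions 114–131.
The product is the template from position 69 through 131 (63 bp).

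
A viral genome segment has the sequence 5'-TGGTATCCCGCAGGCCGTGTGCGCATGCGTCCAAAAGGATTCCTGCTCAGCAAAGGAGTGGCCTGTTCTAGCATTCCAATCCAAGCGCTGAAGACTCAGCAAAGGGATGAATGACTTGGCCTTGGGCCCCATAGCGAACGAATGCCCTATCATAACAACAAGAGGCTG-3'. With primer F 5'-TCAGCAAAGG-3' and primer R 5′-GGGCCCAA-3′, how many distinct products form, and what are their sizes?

The forward primer TCAGCAAAGG matches the top strand at positions 47–56, 96–105.
The reverse primer's reverse complement is TTGGGCCC, matching at positions 122–129.
Each forward site pairs with the reverse site to give a product ending at position 129: sizes 83, 34 bp.

Two products: 83 bp, 34 bp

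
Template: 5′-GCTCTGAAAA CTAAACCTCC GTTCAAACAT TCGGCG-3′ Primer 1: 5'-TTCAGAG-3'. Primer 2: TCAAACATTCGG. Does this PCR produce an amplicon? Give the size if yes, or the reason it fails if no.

No product — the primers' 3' ends point away from each other.

Primer 1 (TTCAGAG) has reverse complement CTCTGAA, which matches the top strand at positions 2–8; primer 1 anneals to the top strand there with its 3' end pointing upstream toward position 2.
Primer 2 (TCAAACATTCGG) matches the top strand directly at positions 23–34; it anneals to the bottom strand with its 3' end pointing downstream toward position 34.
The 3' ends diverge (primer 1 extends toward position 1, primer 2 toward position 36), so the primers never converge on a shared product.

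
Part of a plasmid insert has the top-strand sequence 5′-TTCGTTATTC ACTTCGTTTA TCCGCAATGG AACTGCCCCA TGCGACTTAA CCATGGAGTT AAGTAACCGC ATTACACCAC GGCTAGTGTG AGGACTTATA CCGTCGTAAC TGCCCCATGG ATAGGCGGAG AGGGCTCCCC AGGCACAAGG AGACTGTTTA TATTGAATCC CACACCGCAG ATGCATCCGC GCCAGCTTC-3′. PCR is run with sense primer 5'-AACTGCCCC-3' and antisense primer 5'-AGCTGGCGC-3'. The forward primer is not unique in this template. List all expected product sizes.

The forward primer AACTGCCCC matches the top strand at positions 31–39, 108–116.
The reverse primer's reverse complement is GCGCCAGCT, matching at positions 189–197.
Each forward site pairs with the reverse site to give a product ending at position 197: sizes 167, 90 bp.

167 bp, 90 bp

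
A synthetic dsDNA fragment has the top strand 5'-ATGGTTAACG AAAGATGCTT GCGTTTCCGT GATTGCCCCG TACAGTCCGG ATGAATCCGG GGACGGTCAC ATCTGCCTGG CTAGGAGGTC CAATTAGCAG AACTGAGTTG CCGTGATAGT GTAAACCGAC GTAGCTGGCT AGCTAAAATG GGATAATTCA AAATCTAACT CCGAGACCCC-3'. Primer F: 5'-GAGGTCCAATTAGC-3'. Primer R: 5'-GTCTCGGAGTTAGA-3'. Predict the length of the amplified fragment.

Forward primer GAGGTCCAATTAGC is found on the top strand at positions 85–98.
Reverse complement of the reverse primer: TCTAACTCCGAGAC. This occurs on the top strand at positions 164–177.
Amplicon spans positions 85–177: 93 bp.

93 bp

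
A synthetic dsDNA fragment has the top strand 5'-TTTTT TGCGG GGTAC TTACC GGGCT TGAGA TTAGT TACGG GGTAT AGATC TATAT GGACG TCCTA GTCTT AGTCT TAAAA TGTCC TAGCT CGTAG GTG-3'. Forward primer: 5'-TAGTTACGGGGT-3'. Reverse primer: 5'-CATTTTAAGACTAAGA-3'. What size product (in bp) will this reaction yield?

Scanning the template, TAGTTACGGGGT occurs at positions 32–43; this primer anneals to the bottom strand there with its 3' end pointing downstream.
Taking the reverse complement of CATTTTAAGACTAAGA gives TCTTAGTCTTAAAATG, found at positions 67–82 on the template; the primer anneals here to the top strand with its 3' end pointing upstream.
The product runs from position 32 to position 82, so its length is 82 − 32 + 1 = 51 bp.

51 bp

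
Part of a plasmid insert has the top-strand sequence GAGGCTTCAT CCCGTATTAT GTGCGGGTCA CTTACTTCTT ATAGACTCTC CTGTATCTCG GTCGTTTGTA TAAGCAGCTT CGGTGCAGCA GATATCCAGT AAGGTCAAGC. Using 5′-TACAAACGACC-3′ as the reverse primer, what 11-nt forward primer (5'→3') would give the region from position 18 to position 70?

The reverse primer's reverse complement GGTCGTTTGTA matches the template at positions 60–70; the product starts at position 18.
The forward primer is identical to the top strand over positions 18–28: TATGTGCGGGT.

5'-TATGTGCGGGT-3'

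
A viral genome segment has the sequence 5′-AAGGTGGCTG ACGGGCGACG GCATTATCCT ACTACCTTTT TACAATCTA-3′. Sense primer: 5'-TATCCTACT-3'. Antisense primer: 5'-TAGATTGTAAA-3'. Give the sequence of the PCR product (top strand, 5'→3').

Forward primer TATCCTACT is found on the top strand at positions 25–33.
Taking the reverse complement of TAGATTGTAAA gives TTTACAATCTA, found at positions 39–49 on the template; the primer anneals here to the top strand with its 3' end pointing upstream.
The product is the template from position 25 through 49 (25 bp).

5'-TATCCTACTACCTTTTTACAATCTA-3'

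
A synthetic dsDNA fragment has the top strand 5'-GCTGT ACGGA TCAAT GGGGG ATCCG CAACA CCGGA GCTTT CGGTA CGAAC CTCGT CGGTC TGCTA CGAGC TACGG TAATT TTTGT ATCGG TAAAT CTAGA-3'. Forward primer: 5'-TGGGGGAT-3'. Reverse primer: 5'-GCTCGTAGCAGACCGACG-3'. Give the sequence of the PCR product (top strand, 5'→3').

Forward primer TGGGGGAT is found on the top strand at positions 15–22.
Reverse complement of the reverse primer: CGTCGGTCTGCTACGAGC. This occurs on the top strand at positions 53–70.
The product is the template from position 15 through 70 (56 bp).

5'-TGGGGGATCCGCAACACCGGAGCTTTCGGTACGAACCTCGTCGGTCTGCTACGAGC-3'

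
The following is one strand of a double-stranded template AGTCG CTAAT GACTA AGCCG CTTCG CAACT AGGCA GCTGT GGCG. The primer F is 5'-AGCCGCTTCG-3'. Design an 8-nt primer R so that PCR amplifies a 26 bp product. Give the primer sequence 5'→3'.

The forward primer binds at positions 16–25, so a 26 bp product ends at position 16 + 26 − 1 = 41.
The reverse primer anneals to the top strand over positions 34–41, i.e. to CAGCTGTG.
Its sequence written 5'→3' is the reverse complement: CACAGCTG.

5'-CACAGCTG-3'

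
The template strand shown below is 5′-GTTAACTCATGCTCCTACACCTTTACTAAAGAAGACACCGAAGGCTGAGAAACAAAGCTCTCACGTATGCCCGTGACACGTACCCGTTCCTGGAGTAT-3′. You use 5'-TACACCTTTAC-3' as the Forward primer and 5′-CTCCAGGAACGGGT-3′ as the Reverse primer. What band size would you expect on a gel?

The forward primer matches the template at positions 16–26.
Taking the reverse complement of CTCCAGGAACGGGT gives ACCCGTTCCTGGAG, found at positions 82–95 on the template; the primer anneals here to the top strand with its 3' end pointing upstream.
The product runs from position 16 to position 95, so its length is 95 − 16 + 1 = 80 bp.

80 bp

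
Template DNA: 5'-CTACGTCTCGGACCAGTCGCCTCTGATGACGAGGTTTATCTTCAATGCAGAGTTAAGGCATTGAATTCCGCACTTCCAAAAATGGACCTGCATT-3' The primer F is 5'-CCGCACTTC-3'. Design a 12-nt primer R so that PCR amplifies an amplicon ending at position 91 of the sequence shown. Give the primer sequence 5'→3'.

5'-GCAGGTCCATTT-3'

The forward primer binds at positions 68–76; the product's 3' end on the top strand is position 91.
The reverse primer anneals to the top strand over positions 80–91, i.e. to AAATGGACCTGC.
Its sequence written 5'→3' is the reverse complement: GCAGGTCCATTT.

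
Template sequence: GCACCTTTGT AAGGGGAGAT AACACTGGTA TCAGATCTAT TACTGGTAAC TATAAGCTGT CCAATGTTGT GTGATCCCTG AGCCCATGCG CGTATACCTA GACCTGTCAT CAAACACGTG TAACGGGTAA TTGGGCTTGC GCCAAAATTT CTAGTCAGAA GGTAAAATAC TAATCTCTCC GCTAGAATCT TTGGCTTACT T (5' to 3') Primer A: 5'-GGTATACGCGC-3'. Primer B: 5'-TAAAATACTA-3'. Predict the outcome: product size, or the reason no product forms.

No product — the primers' 3' ends point away from each other.

Primer A (GGTATACGCGC) has reverse complement GCGCGTATACC, which matches the top strand at positions 88–98; primer A anneals to the top strand there with its 3' end pointing upstream toward position 88.
Primer B (TAAAATACTA) matches the top strand directly at positions 163–172; it anneals to the bottom strand with its 3' end pointing downstream toward position 172.
The 3' ends diverge (primer A extends toward position 1, primer B toward position 201), so the primers never converge on a shared product.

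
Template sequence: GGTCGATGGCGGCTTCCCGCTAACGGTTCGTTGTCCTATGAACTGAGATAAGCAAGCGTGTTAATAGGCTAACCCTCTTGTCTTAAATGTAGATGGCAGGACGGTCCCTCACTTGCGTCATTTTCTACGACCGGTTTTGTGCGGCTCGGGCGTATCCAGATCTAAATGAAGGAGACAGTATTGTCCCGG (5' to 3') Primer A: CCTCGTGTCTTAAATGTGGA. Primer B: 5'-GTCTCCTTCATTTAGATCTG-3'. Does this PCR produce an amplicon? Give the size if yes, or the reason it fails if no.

Primer A (CCTCGTGTCTTAAATGTGGA) does not match the top strand, and its reverse complement TCCACATTTAAGACACGAGG does not match either.
With no annealing site for primer A, no amplification occurs.

No product — primer A has no binding site in the template.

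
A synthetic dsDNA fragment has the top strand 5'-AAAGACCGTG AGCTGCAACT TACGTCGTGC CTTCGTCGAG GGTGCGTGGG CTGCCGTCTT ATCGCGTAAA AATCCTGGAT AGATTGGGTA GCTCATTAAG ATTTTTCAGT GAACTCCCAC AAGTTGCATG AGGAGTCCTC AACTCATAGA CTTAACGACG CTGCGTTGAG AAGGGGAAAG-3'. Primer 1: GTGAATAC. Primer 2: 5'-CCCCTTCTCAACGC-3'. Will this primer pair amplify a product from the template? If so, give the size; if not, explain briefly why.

Primer 1 (GTGAATAC) does not match the top strand, and its reverse complement GTATTCAC does not match either.
With no annealing site for primer 1, no amplification occurs.

No product — primer 1 has no binding site in the template.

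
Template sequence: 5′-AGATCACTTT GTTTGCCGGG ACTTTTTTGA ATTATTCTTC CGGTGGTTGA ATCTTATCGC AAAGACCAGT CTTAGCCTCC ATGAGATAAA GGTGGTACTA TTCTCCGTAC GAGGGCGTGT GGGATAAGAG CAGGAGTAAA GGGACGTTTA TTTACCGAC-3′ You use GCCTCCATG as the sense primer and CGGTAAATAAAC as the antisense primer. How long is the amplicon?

83 bp

Forward primer GCCTCCATG is found on the top strand at positions 75–83.
Taking the reverse complement of CGGTAAATAAAC gives GTTTATTTACCG, found at positions 146–157 on the template; the primer anneals here to the top strand with its 3' end pointing upstream.
The product runs from position 75 to position 157, so its length is 157 − 75 + 1 = 83 bp.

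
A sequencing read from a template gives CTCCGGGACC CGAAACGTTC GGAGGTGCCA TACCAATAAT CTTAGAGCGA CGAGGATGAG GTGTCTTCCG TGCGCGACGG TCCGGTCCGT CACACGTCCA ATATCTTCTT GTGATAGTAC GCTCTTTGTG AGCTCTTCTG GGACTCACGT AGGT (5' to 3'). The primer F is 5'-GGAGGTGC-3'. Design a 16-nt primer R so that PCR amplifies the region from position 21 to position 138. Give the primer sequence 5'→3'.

5'-GAAGAGCTCACAAAGA-3'

The product's 3' end on the top strand is position 138.
The reverse primer anneals to the top strand over positions 123–138, i.e. to TCTTTGTGAGCTCTTC.
Its sequence written 5'→3' is the reverse complement: GAAGAGCTCACAAAGA.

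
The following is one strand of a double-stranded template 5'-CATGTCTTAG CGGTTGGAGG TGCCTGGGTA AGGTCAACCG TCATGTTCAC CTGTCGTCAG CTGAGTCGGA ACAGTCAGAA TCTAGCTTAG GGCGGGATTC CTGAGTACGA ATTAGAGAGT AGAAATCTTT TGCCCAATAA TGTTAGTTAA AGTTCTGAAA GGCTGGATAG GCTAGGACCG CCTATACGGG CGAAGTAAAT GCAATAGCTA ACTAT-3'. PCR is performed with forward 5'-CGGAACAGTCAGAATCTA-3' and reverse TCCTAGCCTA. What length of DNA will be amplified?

Scanning the template, CGGAACAGTCAGAATCTA occurs at positions 67–84; this primer anneals to the bottom strand there with its 3' end pointing downstream.
Taking the reverse complement of TCCTAGCCTA gives TAGGCTAGGA, found at positions 168–177 on the template; the primer anneals here to the top strand with its 3' end pointing upstream.
The product runs from position 67 to position 177, so its length is 177 − 67 + 1 = 111 bp.

111 bp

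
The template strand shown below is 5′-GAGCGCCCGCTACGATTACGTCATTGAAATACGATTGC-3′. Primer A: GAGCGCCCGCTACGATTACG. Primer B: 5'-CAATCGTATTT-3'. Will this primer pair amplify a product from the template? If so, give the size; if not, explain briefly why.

Yes — a 37 bp product.

Primer A (GAGCGCCCGCTACGATTACG) matches the top strand at positions 1–20; it acts as a forward primer.
Primer B's reverse complement is AAATACGATTG, matching the top strand at positions 27–37; it acts as a reverse primer.
The 3' ends face each other across positions 1–37, giving a 37 bp product.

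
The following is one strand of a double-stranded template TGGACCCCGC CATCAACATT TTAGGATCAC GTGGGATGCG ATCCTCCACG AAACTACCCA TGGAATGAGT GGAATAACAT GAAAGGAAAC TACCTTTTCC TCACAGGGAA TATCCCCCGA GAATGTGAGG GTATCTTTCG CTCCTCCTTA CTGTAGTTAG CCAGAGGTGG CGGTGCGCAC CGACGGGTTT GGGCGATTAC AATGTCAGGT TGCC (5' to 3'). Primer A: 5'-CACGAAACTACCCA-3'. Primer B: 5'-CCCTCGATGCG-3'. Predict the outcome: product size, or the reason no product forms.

No product — primer B has no binding site in the template.

Primer B (CCCTCGATGCG) does not match the top strand, and its reverse complement CGCATCGAGGG does not match either.
With no annealing site for primer B, no amplification occurs.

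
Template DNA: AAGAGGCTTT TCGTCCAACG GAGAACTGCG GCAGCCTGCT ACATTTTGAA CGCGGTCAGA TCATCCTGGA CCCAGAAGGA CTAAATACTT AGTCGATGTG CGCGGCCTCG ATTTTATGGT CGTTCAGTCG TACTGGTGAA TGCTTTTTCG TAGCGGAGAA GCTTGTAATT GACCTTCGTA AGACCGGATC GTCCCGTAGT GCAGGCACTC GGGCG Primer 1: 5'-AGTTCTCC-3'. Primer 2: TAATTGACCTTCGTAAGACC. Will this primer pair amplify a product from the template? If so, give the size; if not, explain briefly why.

No product — the primers' 3' ends point away from each other.

Primer 1 (AGTTCTCC) has reverse complement GGAGAACT, which matches the top strand at positions 20–27; primer 1 anneals to the top strand there with its 3' end pointing upstream toward position 20.
Primer 2 (TAATTGACCTTCGTAAGACC) matches the top strand directly at positions 166–185; it anneals to the bottom strand with its 3' end pointing downstream toward position 185.
The 3' ends diverge (primer 1 extends toward position 1, primer 2 toward position 215), so the primers never converge on a shared product.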